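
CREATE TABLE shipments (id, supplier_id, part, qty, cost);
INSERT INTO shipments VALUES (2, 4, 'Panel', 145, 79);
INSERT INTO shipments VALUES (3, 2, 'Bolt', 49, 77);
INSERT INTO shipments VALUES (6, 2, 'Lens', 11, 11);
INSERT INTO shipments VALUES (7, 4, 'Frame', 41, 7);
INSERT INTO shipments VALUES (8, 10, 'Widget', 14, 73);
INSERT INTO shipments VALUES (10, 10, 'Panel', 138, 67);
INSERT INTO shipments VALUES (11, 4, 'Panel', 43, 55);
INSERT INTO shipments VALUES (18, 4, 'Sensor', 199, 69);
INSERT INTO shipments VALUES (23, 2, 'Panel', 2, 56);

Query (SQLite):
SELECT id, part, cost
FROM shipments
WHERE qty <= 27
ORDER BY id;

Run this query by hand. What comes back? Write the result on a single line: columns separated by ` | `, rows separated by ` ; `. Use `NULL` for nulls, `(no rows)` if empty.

6 | Lens | 11 ; 8 | Widget | 73 ; 23 | Panel | 56

qty <= 27: ids {6, 8, 23}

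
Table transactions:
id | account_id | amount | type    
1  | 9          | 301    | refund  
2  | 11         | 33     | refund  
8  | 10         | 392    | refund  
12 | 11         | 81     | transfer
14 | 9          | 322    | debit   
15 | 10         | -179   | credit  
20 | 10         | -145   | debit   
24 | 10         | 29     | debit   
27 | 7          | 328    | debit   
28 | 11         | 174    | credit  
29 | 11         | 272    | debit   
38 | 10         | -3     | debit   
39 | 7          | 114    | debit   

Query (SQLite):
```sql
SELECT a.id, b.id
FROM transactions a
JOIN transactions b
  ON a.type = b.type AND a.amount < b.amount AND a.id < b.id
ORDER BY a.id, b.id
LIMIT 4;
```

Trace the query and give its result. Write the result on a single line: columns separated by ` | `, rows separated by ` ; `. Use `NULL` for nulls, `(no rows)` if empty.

Pairs (a,b) with same type, a.amount < b.amount, a.id < b.id.
type groups: credit:{15,28} debit:{14,20,24,27,29,38,39} refund:{1,2,8} transfer:{12}
Ordered by (a.id, b.id); first 4.

1 | 8 ; 2 | 8 ; 14 | 27 ; 15 | 28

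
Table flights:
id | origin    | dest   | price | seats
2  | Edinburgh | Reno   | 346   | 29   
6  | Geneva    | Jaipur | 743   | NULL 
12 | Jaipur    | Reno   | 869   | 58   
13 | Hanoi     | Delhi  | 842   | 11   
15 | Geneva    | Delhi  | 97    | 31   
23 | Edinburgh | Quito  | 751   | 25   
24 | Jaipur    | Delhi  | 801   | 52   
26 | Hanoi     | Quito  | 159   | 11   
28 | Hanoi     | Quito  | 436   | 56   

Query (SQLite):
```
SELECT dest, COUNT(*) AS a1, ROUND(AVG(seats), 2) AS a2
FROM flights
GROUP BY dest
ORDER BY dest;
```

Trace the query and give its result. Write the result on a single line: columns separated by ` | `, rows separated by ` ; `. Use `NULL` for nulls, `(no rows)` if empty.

Group flights by dest.
Per group compute: COUNT(*), ROUND(AVG(seats), 2).
  Delhi: ids {13, 15, 24} → COUNT(*)=3, ROUND(AVG(seats), 2)=31.33
  Jaipur: ids {6} → COUNT(*)=1, ROUND(AVG(seats), 2)=NULL
  Quito: ids {23, 26, 28} → COUNT(*)=3, ROUND(AVG(seats), 2)=30.67
  Reno: ids {2, 12} → COUNT(*)=2, ROUND(AVG(seats), 2)=43.5

Delhi | 3 | 31.33 ; Jaipur | 1 | NULL ; Quito | 3 | 30.67 ; Reno | 2 | 43.5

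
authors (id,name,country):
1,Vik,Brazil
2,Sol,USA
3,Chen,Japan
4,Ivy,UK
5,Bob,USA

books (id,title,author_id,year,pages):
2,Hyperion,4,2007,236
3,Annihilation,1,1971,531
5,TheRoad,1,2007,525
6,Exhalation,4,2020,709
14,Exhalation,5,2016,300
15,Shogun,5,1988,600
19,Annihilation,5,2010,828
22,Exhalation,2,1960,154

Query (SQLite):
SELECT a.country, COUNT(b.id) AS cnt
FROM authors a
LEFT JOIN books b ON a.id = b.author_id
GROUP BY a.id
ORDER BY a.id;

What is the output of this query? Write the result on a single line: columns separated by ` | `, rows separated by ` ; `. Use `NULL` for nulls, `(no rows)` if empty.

Brazil | 2 ; USA | 1 ; Japan | 0 ; UK | 2 ; USA | 3

LEFT JOIN keeps every authors row; unmatched ones get NULL for books columns.
Group by authors.id and compute COUNT(b.id). COUNT(col) of an all-NULL group is 0.
  1: ids {3, 5} → COUNT(b.id)=2
  2: ids {22} → COUNT(b.id)=1
  3: ids {—} → COUNT(b.id)=0
  4: ids {2, 6} → COUNT(b.id)=2
  5: ids {14, 15, 19} → COUNT(b.id)=3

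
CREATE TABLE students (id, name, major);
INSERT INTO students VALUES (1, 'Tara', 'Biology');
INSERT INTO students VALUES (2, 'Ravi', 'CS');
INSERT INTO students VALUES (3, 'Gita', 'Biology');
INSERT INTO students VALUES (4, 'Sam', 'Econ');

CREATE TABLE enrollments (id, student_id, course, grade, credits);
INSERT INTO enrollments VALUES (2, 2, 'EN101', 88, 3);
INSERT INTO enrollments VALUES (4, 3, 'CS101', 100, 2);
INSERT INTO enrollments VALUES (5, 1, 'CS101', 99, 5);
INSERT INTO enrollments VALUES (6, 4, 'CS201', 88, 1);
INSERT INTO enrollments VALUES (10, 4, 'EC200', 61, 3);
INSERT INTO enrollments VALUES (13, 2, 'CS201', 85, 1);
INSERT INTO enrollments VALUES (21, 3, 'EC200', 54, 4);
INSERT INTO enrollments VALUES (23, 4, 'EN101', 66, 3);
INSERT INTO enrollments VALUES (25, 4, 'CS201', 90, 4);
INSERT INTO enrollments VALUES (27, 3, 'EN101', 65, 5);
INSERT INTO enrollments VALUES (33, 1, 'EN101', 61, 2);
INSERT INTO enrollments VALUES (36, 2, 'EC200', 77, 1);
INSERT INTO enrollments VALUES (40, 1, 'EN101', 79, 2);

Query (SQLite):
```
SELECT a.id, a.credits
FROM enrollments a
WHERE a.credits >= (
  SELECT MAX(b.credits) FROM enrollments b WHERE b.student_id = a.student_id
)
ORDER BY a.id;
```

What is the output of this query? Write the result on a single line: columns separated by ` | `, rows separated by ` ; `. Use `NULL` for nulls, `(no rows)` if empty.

2 | 3 ; 5 | 5 ; 25 | 4 ; 27 | 5

For each enrollments row a, compute MAX(credits) over rows sharing a.student_id.
Keep row a if a.credits >= that per-group MAX.
  student_id=1: MAX(credits) = 5
  student_id=2: MAX(credits) = 3
  student_id=3: MAX(credits) = 5
  student_id=4: MAX(credits) = 4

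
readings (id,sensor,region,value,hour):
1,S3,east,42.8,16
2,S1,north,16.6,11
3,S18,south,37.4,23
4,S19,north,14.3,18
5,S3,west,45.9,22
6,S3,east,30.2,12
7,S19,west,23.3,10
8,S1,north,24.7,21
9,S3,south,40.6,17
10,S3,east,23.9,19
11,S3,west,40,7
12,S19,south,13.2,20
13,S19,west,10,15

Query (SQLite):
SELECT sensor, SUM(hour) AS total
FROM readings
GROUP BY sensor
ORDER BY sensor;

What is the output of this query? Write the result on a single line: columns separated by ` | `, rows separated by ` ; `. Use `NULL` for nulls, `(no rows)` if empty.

Partition readings by sensor; compute SUM(hour) within each group.
  S1: ids {2, 8} → SUM(hour)=32
  S18: ids {3} → SUM(hour)=23
  S19: ids {4, 7, 12, 13} → SUM(hour)=63
  S3: ids {1, 5, 6, 9, 10, 11} → SUM(hour)=93

S1 | 32 ; S18 | 23 ; S19 | 63 ; S3 | 93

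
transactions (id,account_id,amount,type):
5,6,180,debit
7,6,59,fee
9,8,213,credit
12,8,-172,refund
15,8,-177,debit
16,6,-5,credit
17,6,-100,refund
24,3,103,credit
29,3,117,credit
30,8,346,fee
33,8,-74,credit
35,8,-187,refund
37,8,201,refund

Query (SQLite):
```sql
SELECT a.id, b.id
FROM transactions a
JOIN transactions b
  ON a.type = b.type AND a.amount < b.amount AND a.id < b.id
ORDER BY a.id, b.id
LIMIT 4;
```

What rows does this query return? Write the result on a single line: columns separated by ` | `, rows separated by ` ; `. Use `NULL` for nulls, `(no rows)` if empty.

Pairs (a,b) with same type, a.amount < b.amount, a.id < b.id.
type groups: credit:{9,16,24,29,33} debit:{5,15} fee:{7,30} refund:{12,17,35,37}
Ordered by (a.id, b.id); first 4.

7 | 30 ; 12 | 17 ; 12 | 37 ; 16 | 24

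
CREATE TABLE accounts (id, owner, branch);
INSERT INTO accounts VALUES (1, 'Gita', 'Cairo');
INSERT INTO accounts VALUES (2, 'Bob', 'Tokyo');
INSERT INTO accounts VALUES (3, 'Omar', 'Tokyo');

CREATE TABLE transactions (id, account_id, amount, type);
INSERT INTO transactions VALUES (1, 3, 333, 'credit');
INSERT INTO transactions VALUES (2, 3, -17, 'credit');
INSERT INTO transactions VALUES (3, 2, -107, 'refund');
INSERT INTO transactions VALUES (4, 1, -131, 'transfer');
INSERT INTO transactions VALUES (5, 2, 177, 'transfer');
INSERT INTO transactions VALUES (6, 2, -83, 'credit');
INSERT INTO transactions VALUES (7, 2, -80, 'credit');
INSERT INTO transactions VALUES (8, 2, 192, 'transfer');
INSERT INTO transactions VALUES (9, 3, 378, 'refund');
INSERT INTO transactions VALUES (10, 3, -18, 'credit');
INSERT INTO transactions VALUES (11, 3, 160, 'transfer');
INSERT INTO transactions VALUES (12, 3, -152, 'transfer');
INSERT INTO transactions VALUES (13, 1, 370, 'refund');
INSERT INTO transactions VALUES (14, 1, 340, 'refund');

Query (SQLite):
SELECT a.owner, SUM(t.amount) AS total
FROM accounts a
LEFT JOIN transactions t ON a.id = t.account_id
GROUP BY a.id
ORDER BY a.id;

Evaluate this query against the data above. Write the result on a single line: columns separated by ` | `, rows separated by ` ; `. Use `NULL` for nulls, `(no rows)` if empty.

LEFT JOIN keeps every accounts row; unmatched ones get NULL for transactions columns.
Group by accounts.id and compute SUM(t.amount). SUM over an all-NULL group is NULL.
  1: ids {4, 13, 14} → SUM(t.amount)=579
  2: ids {3, 5, 6, 7, 8} → SUM(t.amount)=99
  3: ids {1, 2, 9, 10, 11, 12} → SUM(t.amount)=684

Gita | 579 ; Bob | 99 ; Omar | 684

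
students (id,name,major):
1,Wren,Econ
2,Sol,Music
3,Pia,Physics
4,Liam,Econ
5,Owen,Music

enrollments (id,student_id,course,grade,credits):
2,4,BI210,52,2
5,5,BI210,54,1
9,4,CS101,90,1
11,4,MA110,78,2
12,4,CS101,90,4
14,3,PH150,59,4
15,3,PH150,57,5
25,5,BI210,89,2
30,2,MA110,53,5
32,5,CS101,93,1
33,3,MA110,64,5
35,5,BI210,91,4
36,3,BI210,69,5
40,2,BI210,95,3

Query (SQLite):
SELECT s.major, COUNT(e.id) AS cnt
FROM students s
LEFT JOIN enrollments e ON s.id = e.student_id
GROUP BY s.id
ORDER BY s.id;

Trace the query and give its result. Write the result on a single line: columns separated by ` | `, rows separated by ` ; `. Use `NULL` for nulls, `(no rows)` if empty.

Econ | 0 ; Music | 2 ; Physics | 4 ; Econ | 4 ; Music | 4

LEFT JOIN keeps every students row; unmatched ones get NULL for enrollments columns.
Group by students.id and compute COUNT(e.id). COUNT(col) of an all-NULL group is 0.
  1: ids {—} → COUNT(e.id)=0
  2: ids {30, 40} → COUNT(e.id)=2
  3: ids {14, 15, 33, 36} → COUNT(e.id)=4
  4: ids {2, 9, 11, 12} → COUNT(e.id)=4
  5: ids {5, 25, 32, 35} → COUNT(e.id)=4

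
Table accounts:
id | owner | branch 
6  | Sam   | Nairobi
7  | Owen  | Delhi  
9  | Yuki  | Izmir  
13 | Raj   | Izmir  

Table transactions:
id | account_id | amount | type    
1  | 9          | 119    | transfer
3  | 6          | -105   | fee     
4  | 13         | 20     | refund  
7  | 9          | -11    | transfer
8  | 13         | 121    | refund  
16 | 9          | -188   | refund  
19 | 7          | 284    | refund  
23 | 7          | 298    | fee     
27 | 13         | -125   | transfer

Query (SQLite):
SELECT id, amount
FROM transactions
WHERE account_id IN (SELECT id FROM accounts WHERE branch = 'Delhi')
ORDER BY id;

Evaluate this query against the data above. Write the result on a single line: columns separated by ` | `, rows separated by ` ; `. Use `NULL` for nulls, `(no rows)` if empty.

19 | 284 ; 23 | 298

Inner query: accounts.id where branch = 'Delhi'.
Outer: keep transactions rows whose account_id is in that set.
Inner query → {7}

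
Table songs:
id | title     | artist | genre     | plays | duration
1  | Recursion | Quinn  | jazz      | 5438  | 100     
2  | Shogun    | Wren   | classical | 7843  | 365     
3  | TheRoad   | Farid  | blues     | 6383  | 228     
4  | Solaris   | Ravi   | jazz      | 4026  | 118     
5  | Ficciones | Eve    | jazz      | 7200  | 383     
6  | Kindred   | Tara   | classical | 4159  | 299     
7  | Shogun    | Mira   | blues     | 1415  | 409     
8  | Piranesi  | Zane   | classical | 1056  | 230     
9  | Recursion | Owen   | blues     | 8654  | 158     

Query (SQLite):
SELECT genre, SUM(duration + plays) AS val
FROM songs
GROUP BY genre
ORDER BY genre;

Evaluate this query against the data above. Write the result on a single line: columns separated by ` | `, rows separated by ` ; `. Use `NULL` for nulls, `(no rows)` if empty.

For each row compute duration + plays.
Group by genre; take SUM of the expression per group.
  blues: ids {3, 7, 9} → SUM(duration + plays)=17247
  classical: ids {2, 6, 8} → SUM(duration + plays)=13952
  jazz: ids {1, 4, 5} → SUM(duration + plays)=17265

blues | 17247 ; classical | 13952 ; jazz | 17265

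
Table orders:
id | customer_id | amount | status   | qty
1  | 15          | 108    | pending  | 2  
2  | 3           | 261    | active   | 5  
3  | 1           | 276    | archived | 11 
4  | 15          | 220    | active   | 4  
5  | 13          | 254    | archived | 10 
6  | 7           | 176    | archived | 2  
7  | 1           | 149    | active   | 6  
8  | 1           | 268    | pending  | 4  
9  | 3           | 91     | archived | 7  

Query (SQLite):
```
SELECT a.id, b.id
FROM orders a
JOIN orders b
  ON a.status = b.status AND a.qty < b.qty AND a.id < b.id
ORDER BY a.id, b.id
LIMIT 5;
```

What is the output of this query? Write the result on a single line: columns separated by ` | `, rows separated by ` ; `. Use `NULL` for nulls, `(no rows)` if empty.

Pairs (a,b) with same status, a.qty < b.qty, a.id < b.id.
status groups: active:{2,4,7} archived:{3,5,6,9} pending:{1,8}
Ordered by (a.id, b.id); first 5.

1 | 8 ; 2 | 7 ; 4 | 7 ; 6 | 9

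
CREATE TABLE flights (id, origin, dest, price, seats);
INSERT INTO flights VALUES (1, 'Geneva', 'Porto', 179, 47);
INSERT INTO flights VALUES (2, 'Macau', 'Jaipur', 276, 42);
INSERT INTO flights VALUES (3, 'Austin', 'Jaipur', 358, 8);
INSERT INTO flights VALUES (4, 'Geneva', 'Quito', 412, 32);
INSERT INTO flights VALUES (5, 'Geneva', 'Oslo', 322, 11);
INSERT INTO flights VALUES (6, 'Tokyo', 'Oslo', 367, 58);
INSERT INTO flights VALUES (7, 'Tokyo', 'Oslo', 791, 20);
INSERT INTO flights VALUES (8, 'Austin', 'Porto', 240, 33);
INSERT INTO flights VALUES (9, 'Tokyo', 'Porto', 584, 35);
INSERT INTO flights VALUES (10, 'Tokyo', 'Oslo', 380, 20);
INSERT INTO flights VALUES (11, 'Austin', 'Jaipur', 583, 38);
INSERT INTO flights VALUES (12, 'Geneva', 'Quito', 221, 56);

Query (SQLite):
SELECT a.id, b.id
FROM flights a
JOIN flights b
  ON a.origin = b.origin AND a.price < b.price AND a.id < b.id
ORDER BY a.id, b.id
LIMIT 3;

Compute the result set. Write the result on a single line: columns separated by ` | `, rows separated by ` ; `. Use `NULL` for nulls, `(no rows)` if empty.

1 | 4 ; 1 | 5 ; 1 | 12

Pairs (a,b) with same origin, a.price < b.price, a.id < b.id.
origin groups: Austin:{3,8,11} Geneva:{1,4,5,12} Macau:{2} Tokyo:{6,7,9,10}
Ordered by (a.id, b.id); first 3.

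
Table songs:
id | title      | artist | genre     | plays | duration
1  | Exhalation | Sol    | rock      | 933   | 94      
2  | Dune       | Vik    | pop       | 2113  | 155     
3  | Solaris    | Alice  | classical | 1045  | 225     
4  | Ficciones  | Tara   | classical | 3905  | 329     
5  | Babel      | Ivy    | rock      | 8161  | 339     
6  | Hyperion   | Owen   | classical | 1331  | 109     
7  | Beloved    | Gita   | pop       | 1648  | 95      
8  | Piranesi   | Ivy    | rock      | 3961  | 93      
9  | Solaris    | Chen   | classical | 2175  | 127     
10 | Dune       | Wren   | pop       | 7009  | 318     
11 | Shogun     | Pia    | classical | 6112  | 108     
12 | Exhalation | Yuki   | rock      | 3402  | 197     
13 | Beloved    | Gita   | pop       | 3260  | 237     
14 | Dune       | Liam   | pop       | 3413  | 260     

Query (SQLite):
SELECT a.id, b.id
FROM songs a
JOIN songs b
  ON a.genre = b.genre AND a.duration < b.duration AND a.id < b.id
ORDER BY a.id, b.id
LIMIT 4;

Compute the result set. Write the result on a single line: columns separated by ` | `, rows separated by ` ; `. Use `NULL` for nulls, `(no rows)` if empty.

1 | 5 ; 1 | 12 ; 2 | 10 ; 2 | 13

Pairs (a,b) with same genre, a.duration < b.duration, a.id < b.id.
genre groups: classical:{3,4,6,9,11} pop:{2,7,10,13,14} rock:{1,5,8,12}
Ordered by (a.id, b.id); first 4.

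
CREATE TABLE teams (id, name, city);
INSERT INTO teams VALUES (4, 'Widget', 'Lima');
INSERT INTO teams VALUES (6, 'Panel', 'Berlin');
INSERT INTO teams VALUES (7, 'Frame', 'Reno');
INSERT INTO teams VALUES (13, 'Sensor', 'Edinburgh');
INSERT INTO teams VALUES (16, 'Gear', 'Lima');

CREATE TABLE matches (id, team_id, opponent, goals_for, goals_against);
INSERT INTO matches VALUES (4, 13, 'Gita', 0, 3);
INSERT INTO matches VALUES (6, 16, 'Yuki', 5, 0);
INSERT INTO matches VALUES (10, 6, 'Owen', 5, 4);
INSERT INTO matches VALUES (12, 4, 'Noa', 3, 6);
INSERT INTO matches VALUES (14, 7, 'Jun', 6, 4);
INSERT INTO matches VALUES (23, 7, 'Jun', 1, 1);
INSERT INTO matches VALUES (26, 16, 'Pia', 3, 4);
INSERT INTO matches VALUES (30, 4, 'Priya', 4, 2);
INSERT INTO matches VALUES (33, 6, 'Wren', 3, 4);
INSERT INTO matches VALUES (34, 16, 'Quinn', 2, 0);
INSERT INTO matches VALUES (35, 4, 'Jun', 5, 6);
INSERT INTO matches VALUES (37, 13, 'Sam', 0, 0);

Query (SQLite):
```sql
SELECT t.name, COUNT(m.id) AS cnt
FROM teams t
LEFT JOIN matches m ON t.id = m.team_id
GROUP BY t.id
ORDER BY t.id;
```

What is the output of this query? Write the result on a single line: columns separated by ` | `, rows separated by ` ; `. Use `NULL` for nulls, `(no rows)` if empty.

LEFT JOIN keeps every teams row; unmatched ones get NULL for matches columns.
Group by teams.id and compute COUNT(m.id). COUNT(col) of an all-NULL group is 0.
  4: ids {12, 30, 35} → COUNT(m.id)=3
  6: ids {10, 33} → COUNT(m.id)=2
  7: ids {14, 23} → COUNT(m.id)=2
  13: ids {4, 37} → COUNT(m.id)=2
  16: ids {6, 26, 34} → COUNT(m.id)=3

Widget | 3 ; Panel | 2 ; Frame | 2 ; Sensor | 2 ; Gear | 3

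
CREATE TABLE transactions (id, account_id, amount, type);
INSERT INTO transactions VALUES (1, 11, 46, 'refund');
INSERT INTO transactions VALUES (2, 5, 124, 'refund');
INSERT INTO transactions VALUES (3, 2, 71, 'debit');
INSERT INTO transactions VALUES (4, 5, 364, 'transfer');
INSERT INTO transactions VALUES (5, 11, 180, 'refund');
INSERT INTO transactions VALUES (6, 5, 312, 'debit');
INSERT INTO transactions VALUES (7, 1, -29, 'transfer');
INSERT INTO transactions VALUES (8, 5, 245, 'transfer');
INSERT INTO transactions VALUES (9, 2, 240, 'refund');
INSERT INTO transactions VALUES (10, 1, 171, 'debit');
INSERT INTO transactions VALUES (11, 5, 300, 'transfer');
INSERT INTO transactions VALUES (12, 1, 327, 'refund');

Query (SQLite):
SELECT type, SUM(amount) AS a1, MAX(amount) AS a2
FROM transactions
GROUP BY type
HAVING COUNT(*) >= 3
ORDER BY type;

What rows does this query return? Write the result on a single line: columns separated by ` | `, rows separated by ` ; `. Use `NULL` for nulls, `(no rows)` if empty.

debit | 554 | 312 ; refund | 917 | 327 ; transfer | 880 | 364

Group transactions by type.
Per group compute: SUM(amount), MAX(amount).
HAVING: drop groups with fewer than 3 rows.
  debit: ids {3, 6, 10} → SUM(amount)=554, MAX(amount)=312
  refund: ids {1, 2, 5, 9, 12} → SUM(amount)=917, MAX(amount)=327
  transfer: ids {4, 7, 8, 11} → SUM(amount)=880, MAX(amount)=364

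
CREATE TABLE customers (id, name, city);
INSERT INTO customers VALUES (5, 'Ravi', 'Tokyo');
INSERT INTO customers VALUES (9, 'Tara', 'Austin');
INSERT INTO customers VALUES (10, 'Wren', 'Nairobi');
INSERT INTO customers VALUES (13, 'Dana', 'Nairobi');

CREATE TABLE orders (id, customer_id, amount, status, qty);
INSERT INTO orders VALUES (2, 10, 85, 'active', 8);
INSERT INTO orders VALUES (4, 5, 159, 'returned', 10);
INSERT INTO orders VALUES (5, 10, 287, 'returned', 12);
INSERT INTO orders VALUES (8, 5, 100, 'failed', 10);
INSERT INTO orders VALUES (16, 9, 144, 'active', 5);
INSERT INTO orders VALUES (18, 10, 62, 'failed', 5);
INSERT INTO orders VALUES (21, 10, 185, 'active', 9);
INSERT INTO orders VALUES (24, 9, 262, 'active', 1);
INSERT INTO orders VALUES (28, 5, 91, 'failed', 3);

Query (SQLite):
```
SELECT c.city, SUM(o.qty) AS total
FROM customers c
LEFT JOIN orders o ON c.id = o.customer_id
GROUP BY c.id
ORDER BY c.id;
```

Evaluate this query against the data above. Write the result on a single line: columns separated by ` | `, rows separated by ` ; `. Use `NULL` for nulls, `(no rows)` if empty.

Tokyo | 23 ; Austin | 6 ; Nairobi | 34 ; Nairobi | NULL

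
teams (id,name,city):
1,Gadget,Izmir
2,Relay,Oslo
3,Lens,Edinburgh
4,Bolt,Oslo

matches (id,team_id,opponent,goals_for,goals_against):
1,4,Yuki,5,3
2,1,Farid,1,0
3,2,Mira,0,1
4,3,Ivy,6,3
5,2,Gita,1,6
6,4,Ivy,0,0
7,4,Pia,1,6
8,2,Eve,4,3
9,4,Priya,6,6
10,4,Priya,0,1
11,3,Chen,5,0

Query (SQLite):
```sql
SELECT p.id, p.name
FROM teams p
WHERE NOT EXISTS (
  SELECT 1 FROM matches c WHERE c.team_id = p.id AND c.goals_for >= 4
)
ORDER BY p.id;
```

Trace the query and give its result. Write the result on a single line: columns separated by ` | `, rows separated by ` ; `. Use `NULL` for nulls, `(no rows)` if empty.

For each teams row, check whether any matches with matching team_id has goals_for >= 4.
Keep rows where that is false.

1 | Gadget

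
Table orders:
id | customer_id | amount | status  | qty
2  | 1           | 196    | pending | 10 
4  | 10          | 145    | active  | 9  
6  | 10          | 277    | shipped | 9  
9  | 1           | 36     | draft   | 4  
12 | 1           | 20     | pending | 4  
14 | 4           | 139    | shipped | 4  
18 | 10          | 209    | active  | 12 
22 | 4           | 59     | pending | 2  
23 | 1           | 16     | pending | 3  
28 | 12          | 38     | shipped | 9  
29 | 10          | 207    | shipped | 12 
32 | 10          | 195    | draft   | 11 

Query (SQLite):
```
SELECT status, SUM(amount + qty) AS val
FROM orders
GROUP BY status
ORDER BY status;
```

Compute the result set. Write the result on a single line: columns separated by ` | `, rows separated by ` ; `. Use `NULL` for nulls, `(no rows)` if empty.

For each row compute amount + qty.
Group by status; take SUM of the expression per group.
  active: ids {4, 18} → SUM(amount + qty)=375
  draft: ids {9, 32} → SUM(amount + qty)=246
  pending: ids {2, 12, 22, 23} → SUM(amount + qty)=310
  shipped: ids {6, 14, 28, 29} → SUM(amount + qty)=695

active | 375 ; draft | 246 ; pending | 310 ; shipped | 695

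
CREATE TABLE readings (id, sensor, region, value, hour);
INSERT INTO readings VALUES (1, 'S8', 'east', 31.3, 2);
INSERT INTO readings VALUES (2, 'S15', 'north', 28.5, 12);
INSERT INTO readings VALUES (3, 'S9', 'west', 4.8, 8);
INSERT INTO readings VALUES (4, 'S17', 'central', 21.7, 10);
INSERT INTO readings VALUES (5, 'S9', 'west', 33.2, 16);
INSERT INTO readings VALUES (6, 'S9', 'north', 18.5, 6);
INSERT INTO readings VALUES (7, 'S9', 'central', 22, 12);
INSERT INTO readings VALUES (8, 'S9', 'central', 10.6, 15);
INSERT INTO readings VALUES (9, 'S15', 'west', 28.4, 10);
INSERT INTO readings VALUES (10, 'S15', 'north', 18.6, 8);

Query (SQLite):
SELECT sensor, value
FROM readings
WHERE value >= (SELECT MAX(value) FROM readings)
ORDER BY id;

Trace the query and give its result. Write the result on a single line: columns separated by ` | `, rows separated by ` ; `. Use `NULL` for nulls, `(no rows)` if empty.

S9 | 33.2

Scalar subquery: MAX(value) over all readings rows = 33.2.
Keep rows where value >= that value.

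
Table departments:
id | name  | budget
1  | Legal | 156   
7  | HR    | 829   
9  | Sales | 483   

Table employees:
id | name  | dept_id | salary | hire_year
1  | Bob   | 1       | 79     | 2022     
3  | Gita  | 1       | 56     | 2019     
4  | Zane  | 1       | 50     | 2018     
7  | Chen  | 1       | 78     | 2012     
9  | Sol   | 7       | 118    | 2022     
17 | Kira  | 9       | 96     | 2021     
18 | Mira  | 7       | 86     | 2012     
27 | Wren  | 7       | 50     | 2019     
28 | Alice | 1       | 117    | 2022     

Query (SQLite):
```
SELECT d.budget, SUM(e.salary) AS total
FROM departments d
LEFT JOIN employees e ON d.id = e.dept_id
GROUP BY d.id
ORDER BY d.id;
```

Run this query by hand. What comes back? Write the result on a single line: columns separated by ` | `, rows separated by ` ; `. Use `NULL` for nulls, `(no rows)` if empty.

LEFT JOIN keeps every departments row; unmatched ones get NULL for employees columns.
Group by departments.id and compute SUM(e.salary). SUM over an all-NULL group is NULL.
  1: ids {1, 3, 4, 7, 28} → SUM(e.salary)=380
  7: ids {9, 18, 27} → SUM(e.salary)=254
  9: ids {17} → SUM(e.salary)=96

156 | 380 ; 829 | 254 ; 483 | 96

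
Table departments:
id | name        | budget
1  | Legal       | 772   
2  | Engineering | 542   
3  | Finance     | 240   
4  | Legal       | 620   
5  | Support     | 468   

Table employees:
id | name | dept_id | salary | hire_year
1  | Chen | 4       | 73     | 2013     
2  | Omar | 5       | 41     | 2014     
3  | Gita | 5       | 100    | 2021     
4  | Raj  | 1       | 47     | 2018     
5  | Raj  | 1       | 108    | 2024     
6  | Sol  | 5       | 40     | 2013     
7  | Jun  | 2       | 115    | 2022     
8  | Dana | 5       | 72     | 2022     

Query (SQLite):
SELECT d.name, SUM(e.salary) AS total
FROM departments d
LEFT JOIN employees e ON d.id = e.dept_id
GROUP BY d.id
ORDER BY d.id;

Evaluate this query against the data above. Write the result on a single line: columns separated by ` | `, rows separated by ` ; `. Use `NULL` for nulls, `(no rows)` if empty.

Legal | 155 ; Engineering | 115 ; Finance | NULL ; Legal | 73 ; Support | 253

LEFT JOIN keeps every departments row; unmatched ones get NULL for employees columns.
Group by departments.id and compute SUM(e.salary). SUM over an all-NULL group is NULL.
  1: ids {4, 5} → SUM(e.salary)=155
  2: ids {7} → SUM(e.salary)=115
  3: ids {—} → SUM(e.salary)=NULL
  4: ids {1} → SUM(e.salary)=73
  5: ids {2, 3, 6, 8} → SUM(e.salary)=253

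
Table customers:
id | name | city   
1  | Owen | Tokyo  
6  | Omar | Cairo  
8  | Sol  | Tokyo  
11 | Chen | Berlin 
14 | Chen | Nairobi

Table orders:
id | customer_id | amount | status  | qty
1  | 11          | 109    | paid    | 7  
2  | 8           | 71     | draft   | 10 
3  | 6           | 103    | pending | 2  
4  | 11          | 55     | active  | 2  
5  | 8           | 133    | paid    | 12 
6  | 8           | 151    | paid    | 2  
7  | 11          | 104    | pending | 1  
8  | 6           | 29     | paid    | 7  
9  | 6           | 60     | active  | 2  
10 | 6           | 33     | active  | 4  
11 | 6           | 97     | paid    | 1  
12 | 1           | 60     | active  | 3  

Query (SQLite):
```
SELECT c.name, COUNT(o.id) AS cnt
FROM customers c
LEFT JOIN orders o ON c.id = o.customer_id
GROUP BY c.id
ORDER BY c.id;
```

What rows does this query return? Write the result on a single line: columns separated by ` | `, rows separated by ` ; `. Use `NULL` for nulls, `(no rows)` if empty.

LEFT JOIN keeps every customers row; unmatched ones get NULL for orders columns.
Group by customers.id and compute COUNT(o.id). COUNT(col) of an all-NULL group is 0.
  1: ids {12} → COUNT(o.id)=1
  6: ids {3, 8, 9, 10, 11} → COUNT(o.id)=5
  8: ids {2, 5, 6} → COUNT(o.id)=3
  11: ids {1, 4, 7} → COUNT(o.id)=3
  14: ids {—} → COUNT(o.id)=0

Owen | 1 ; Omar | 5 ; Sol | 3 ; Chen | 3 ; Chen | 0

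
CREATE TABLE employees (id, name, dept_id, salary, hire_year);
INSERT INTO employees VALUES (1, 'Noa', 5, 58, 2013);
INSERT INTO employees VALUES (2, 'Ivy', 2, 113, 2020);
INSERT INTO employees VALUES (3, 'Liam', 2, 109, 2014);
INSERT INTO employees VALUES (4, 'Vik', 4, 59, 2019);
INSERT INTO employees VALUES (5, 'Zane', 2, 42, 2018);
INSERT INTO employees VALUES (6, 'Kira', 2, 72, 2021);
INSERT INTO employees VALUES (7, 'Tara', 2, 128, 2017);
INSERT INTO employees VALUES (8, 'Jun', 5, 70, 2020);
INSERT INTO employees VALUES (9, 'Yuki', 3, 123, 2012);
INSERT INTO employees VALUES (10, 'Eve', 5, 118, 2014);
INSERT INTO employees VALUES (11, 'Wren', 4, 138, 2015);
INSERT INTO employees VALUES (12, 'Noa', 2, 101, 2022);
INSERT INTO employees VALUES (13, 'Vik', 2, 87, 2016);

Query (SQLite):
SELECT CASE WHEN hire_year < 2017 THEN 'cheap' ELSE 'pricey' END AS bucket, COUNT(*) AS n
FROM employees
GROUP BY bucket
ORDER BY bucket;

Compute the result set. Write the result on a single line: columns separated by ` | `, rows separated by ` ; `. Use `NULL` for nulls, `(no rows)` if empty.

Bucket rows by hire_year < 2017 → 'cheap' else 'pricey'; count each bucket.

cheap | 6 ; pricey | 7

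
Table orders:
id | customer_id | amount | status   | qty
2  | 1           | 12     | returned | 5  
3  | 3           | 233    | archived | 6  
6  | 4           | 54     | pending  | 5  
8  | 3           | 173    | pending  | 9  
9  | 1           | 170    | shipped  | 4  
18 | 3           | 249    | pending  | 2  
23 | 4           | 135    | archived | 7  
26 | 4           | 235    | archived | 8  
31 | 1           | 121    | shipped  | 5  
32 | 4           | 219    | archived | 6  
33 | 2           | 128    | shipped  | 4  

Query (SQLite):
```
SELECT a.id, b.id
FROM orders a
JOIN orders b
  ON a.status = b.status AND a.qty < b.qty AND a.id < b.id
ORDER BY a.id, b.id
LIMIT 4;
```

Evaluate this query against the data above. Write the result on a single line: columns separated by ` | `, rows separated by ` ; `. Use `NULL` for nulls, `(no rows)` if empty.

Pairs (a,b) with same status, a.qty < b.qty, a.id < b.id.
status groups: archived:{3,23,26,32} pending:{6,8,18} returned:{2} shipped:{9,31,33}
Ordered by (a.id, b.id); first 4.

3 | 23 ; 3 | 26 ; 6 | 8 ; 9 | 31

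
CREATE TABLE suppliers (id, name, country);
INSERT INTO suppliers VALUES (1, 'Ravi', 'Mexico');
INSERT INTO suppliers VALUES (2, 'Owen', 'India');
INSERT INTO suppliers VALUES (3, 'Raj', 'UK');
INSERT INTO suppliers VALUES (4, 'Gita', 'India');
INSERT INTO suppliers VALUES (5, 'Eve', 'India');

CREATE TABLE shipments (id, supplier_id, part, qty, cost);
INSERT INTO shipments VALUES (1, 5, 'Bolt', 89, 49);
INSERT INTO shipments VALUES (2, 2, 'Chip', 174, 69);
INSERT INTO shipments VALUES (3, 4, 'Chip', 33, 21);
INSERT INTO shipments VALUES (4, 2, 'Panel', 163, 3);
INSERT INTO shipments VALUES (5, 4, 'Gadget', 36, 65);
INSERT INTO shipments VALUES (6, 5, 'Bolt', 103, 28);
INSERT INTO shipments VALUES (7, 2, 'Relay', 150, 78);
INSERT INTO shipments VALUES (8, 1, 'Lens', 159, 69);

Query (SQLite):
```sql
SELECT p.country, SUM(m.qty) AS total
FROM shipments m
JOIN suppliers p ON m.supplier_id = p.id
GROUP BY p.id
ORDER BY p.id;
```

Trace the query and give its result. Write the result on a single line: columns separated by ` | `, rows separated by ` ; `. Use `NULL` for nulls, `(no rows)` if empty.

Join each shipments row to its suppliers via supplier_id.
Group joined rows by suppliers.id; compute SUM(m.qty) per group.
  1: ids {8} → SUM(m.qty)=159
  2: ids {2, 4, 7} → SUM(m.qty)=487
  4: ids {3, 5} → SUM(m.qty)=69
  5: ids {1, 6} → SUM(m.qty)=192

Mexico | 159 ; India | 487 ; India | 69 ; India | 192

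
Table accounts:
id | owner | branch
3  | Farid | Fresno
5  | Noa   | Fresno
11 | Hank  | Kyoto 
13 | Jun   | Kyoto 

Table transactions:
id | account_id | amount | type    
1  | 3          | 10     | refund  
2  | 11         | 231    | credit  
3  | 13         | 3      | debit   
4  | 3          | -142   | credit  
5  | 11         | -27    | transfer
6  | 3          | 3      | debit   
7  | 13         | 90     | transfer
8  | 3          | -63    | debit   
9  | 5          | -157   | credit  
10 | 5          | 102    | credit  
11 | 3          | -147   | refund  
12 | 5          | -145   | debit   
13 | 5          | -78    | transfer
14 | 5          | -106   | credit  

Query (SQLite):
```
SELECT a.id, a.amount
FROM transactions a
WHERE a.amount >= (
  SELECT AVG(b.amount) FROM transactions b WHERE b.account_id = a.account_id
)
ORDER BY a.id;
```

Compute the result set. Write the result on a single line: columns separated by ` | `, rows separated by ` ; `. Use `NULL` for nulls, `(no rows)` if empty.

For each transactions row a, compute AVG(amount) over rows sharing a.account_id.
Keep row a if a.amount >= that per-group AVG.
  account_id=3: AVG(amount) = -67.8
  account_id=5: AVG(amount) = -76.8
  account_id=11: AVG(amount) = 102.0
  account_id=13: AVG(amount) = 46.5

1 | 10 ; 2 | 231 ; 6 | 3 ; 7 | 90 ; 8 | -63 ; 10 | 102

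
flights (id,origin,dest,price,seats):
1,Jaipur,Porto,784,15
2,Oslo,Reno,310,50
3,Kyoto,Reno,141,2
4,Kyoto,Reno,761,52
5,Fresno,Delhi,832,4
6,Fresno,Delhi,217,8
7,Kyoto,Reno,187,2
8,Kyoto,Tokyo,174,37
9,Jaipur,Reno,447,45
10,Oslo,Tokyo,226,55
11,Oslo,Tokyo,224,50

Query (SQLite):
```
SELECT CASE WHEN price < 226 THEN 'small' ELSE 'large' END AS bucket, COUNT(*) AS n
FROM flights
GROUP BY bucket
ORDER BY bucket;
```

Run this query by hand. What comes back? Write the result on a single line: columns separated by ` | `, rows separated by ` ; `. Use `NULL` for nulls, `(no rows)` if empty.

large | 6 ; small | 5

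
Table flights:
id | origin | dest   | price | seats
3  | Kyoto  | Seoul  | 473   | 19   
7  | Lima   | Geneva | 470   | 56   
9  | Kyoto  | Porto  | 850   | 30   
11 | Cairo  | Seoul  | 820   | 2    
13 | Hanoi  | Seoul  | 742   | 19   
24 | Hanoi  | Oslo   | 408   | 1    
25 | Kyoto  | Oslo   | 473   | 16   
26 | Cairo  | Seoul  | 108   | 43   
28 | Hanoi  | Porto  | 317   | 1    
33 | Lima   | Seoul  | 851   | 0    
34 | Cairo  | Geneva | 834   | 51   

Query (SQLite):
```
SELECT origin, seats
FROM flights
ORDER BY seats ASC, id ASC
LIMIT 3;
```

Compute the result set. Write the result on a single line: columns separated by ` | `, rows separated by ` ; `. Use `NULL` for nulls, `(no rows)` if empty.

Lima | 0 ; Hanoi | 1 ; Hanoi | 1

Sort by seats asc, tiebreak id asc: (0, id=33), (1, id=24), (1, id=28), (2, id=11), (16, id=25), (19, id=3) …. Take first 3.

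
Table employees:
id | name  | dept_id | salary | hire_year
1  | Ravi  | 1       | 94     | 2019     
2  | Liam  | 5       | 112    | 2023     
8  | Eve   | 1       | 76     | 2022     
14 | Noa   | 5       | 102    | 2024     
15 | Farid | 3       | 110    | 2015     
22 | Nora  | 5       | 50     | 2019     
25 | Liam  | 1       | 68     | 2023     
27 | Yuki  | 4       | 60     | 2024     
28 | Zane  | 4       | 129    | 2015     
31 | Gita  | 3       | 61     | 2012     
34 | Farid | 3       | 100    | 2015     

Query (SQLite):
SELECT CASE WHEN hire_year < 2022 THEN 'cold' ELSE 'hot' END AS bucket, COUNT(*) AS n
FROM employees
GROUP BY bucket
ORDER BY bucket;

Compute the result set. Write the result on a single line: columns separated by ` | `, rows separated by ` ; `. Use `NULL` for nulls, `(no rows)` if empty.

cold | 6 ; hot | 5

Bucket rows by hire_year < 2022 → 'cold' else 'hot'; count each bucket.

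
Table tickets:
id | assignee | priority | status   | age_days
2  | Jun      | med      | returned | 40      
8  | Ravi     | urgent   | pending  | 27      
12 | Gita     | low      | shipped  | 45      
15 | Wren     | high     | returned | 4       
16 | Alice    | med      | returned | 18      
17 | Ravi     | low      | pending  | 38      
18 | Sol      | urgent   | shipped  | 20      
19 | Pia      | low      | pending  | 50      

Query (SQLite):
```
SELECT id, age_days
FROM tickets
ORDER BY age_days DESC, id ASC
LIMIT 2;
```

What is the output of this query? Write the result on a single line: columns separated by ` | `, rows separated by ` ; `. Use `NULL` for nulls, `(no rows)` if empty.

Sort by age_days desc, tiebreak id asc: (50, id=19), (45, id=12), (40, id=2), (38, id=17), (27, id=8) …. Take first 2.

19 | 50 ; 12 | 45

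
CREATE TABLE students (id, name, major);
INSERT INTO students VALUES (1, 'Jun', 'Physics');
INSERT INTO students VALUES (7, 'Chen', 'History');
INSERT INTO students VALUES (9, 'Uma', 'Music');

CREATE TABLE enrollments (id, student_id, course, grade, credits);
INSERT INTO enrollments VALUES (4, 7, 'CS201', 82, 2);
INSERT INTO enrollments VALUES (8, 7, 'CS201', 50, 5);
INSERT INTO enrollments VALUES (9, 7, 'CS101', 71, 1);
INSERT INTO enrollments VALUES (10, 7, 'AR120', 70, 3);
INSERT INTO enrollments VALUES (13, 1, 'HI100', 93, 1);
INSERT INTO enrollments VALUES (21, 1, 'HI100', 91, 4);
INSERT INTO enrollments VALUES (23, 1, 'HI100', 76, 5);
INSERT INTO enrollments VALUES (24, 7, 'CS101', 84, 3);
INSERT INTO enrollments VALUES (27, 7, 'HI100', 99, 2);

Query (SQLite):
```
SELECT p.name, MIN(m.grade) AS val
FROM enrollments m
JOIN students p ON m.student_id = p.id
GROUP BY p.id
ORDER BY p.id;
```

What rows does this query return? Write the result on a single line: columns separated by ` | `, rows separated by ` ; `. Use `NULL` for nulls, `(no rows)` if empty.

Jun | 76 ; Chen | 50

Join each enrollments row to its students via student_id.
Group joined rows by students.id; compute MIN(m.grade) per group.
  1: ids {13, 21, 23} → MIN(m.grade)=76
  7: ids {4, 8, 9, 10, 24, 27} → MIN(m.grade)=50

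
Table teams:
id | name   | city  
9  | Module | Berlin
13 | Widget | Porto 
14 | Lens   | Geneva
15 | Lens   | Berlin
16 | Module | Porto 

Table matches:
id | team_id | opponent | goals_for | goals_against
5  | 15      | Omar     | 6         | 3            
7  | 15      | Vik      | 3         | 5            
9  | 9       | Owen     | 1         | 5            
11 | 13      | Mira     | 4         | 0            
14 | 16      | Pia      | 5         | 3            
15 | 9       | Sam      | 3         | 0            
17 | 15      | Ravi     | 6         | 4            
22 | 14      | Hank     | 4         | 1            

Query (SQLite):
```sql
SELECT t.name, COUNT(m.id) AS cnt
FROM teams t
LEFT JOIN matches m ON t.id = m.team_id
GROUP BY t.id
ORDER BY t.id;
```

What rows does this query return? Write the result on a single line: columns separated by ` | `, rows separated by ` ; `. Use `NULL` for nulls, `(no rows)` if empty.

LEFT JOIN keeps every teams row; unmatched ones get NULL for matches columns.
Group by teams.id and compute COUNT(m.id). COUNT(col) of an all-NULL group is 0.
  9: ids {9, 15} → COUNT(m.id)=2
  13: ids {11} → COUNT(m.id)=1
  14: ids {22} → COUNT(m.id)=1
  15: ids {5, 7, 17} → COUNT(m.id)=3
  16: ids {14} → COUNT(m.id)=1

Module | 2 ; Widget | 1 ; Lens | 1 ; Lens | 3 ; Module | 1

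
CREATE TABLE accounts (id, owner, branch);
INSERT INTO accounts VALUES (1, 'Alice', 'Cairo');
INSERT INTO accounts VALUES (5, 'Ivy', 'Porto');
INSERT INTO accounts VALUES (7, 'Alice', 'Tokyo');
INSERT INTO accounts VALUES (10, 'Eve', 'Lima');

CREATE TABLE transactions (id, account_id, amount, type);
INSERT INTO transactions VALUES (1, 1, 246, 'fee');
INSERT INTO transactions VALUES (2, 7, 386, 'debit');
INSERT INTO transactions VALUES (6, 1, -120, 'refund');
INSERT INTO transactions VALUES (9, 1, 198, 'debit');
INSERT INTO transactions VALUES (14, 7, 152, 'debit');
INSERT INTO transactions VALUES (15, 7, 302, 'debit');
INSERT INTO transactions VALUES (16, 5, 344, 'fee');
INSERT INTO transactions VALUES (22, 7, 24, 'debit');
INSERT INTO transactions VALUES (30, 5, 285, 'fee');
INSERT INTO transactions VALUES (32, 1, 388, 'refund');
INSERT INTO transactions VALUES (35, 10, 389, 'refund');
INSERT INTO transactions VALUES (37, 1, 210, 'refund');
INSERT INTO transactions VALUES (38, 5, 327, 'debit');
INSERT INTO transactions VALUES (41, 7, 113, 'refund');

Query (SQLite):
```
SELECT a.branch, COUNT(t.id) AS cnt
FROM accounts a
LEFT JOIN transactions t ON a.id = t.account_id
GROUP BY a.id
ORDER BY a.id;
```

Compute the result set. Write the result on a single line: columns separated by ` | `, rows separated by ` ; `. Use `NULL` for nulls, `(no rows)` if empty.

Cairo | 5 ; Porto | 3 ; Tokyo | 5 ; Lima | 1

LEFT JOIN keeps every accounts row; unmatched ones get NULL for transactions columns.
Group by accounts.id and compute COUNT(t.id). COUNT(col) of an all-NULL group is 0.
  1: ids {1, 6, 9, 32, 37} → COUNT(t.id)=5
  5: ids {16, 30, 38} → COUNT(t.id)=3
  7: ids {2, 14, 15, 22, 41} → COUNT(t.id)=5
  10: ids {35} → COUNT(t.id)=1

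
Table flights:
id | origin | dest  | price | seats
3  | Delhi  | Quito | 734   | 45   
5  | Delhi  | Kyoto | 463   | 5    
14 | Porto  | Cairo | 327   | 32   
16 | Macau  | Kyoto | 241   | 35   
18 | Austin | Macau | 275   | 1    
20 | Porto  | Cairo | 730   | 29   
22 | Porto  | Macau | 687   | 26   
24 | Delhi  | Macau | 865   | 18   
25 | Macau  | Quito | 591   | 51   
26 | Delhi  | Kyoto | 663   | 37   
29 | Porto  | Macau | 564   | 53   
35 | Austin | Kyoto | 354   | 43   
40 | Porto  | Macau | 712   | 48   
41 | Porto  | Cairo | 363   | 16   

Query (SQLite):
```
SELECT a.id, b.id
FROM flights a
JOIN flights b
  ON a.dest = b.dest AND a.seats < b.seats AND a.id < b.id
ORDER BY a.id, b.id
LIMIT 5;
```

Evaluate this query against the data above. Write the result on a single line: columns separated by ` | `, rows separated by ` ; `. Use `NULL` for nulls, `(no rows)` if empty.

Pairs (a,b) with same dest, a.seats < b.seats, a.id < b.id.
dest groups: Cairo:{14,20,41} Kyoto:{5,16,26,35} Macau:{18,22,24,29,40} Quito:{3,25}
Ordered by (a.id, b.id); first 5.

3 | 25 ; 5 | 16 ; 5 | 26 ; 5 | 35 ; 16 | 26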